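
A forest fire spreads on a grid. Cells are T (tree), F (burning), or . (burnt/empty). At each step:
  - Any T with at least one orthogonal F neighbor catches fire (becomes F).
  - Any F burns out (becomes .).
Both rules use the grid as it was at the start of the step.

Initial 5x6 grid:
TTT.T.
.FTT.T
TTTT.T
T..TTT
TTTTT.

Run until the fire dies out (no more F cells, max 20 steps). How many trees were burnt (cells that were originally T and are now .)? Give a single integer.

Answer: 20

Derivation:
Step 1: +3 fires, +1 burnt (F count now 3)
Step 2: +5 fires, +3 burnt (F count now 5)
Step 3: +2 fires, +5 burnt (F count now 2)
Step 4: +2 fires, +2 burnt (F count now 2)
Step 5: +3 fires, +2 burnt (F count now 3)
Step 6: +3 fires, +3 burnt (F count now 3)
Step 7: +1 fires, +3 burnt (F count now 1)
Step 8: +1 fires, +1 burnt (F count now 1)
Step 9: +0 fires, +1 burnt (F count now 0)
Fire out after step 9
Initially T: 21, now '.': 29
Total burnt (originally-T cells now '.'): 20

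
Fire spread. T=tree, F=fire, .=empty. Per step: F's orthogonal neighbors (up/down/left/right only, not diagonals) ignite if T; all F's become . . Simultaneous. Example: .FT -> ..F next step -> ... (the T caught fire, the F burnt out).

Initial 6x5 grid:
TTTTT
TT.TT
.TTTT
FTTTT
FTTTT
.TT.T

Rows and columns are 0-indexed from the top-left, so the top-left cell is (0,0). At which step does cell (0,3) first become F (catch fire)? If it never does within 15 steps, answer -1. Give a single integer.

Step 1: cell (0,3)='T' (+2 fires, +2 burnt)
Step 2: cell (0,3)='T' (+4 fires, +2 burnt)
Step 3: cell (0,3)='T' (+5 fires, +4 burnt)
Step 4: cell (0,3)='T' (+5 fires, +5 burnt)
Step 5: cell (0,3)='T' (+5 fires, +5 burnt)
Step 6: cell (0,3)='F' (+2 fires, +5 burnt)
  -> target ignites at step 6
Step 7: cell (0,3)='.' (+1 fires, +2 burnt)
Step 8: cell (0,3)='.' (+0 fires, +1 burnt)
  fire out at step 8

6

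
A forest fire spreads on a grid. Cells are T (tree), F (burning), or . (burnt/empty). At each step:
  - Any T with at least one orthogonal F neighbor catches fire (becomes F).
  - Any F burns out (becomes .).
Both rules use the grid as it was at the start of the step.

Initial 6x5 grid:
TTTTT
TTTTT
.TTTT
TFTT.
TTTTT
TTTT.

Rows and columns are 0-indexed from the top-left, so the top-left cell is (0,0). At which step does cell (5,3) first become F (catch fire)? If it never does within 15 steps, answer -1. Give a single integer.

Step 1: cell (5,3)='T' (+4 fires, +1 burnt)
Step 2: cell (5,3)='T' (+6 fires, +4 burnt)
Step 3: cell (5,3)='T' (+7 fires, +6 burnt)
Step 4: cell (5,3)='F' (+6 fires, +7 burnt)
  -> target ignites at step 4
Step 5: cell (5,3)='.' (+2 fires, +6 burnt)
Step 6: cell (5,3)='.' (+1 fires, +2 burnt)
Step 7: cell (5,3)='.' (+0 fires, +1 burnt)
  fire out at step 7

4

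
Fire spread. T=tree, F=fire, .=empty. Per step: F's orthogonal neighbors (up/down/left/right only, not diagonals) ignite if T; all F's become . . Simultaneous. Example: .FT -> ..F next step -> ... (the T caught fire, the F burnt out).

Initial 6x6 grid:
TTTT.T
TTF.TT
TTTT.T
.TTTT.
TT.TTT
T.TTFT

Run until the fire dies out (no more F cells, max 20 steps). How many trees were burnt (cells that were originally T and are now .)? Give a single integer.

Answer: 23

Derivation:
Step 1: +6 fires, +2 burnt (F count now 6)
Step 2: +10 fires, +6 burnt (F count now 10)
Step 3: +4 fires, +10 burnt (F count now 4)
Step 4: +1 fires, +4 burnt (F count now 1)
Step 5: +1 fires, +1 burnt (F count now 1)
Step 6: +1 fires, +1 burnt (F count now 1)
Step 7: +0 fires, +1 burnt (F count now 0)
Fire out after step 7
Initially T: 27, now '.': 32
Total burnt (originally-T cells now '.'): 23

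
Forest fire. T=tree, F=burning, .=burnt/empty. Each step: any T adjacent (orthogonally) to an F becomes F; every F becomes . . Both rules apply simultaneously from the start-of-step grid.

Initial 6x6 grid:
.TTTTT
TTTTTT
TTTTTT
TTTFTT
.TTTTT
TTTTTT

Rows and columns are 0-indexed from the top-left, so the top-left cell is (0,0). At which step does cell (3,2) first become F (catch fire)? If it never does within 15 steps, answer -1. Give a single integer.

Step 1: cell (3,2)='F' (+4 fires, +1 burnt)
  -> target ignites at step 1
Step 2: cell (3,2)='.' (+8 fires, +4 burnt)
Step 3: cell (3,2)='.' (+10 fires, +8 burnt)
Step 4: cell (3,2)='.' (+7 fires, +10 burnt)
Step 5: cell (3,2)='.' (+4 fires, +7 burnt)
Step 6: cell (3,2)='.' (+0 fires, +4 burnt)
  fire out at step 6

1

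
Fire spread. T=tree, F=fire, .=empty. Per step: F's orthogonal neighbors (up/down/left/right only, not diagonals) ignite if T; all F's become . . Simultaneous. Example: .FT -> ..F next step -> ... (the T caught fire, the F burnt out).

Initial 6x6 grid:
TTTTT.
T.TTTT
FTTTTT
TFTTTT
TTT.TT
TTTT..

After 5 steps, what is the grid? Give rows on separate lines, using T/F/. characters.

Step 1: 5 trees catch fire, 2 burn out
  TTTTT.
  F.TTTT
  .FTTTT
  F.FTTT
  TFT.TT
  TTTT..
Step 2: 6 trees catch fire, 5 burn out
  FTTTT.
  ..TTTT
  ..FTTT
  ...FTT
  F.F.TT
  TFTT..
Step 3: 6 trees catch fire, 6 burn out
  .FTTT.
  ..FTTT
  ...FTT
  ....FT
  ....TT
  F.FT..
Step 4: 6 trees catch fire, 6 burn out
  ..FTT.
  ...FTT
  ....FT
  .....F
  ....FT
  ...F..
Step 5: 4 trees catch fire, 6 burn out
  ...FT.
  ....FT
  .....F
  ......
  .....F
  ......

...FT.
....FT
.....F
......
.....F
......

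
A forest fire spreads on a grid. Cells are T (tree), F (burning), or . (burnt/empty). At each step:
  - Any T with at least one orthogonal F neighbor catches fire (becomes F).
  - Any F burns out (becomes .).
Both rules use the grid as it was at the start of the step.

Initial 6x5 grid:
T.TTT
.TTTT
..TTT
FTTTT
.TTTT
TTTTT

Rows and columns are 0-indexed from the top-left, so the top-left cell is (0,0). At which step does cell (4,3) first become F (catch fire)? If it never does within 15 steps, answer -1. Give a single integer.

Step 1: cell (4,3)='T' (+1 fires, +1 burnt)
Step 2: cell (4,3)='T' (+2 fires, +1 burnt)
Step 3: cell (4,3)='T' (+4 fires, +2 burnt)
Step 4: cell (4,3)='F' (+6 fires, +4 burnt)
  -> target ignites at step 4
Step 5: cell (4,3)='.' (+6 fires, +6 burnt)
Step 6: cell (4,3)='.' (+3 fires, +6 burnt)
Step 7: cell (4,3)='.' (+1 fires, +3 burnt)
Step 8: cell (4,3)='.' (+0 fires, +1 burnt)
  fire out at step 8

4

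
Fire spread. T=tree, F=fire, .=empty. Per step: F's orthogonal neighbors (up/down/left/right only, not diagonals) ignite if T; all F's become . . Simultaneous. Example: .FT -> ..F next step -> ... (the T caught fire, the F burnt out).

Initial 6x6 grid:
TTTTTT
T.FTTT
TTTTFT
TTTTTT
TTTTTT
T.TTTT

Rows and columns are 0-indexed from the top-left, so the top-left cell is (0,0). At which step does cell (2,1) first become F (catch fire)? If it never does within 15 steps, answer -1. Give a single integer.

Step 1: cell (2,1)='T' (+7 fires, +2 burnt)
Step 2: cell (2,1)='F' (+9 fires, +7 burnt)
  -> target ignites at step 2
Step 3: cell (2,1)='.' (+8 fires, +9 burnt)
Step 4: cell (2,1)='.' (+6 fires, +8 burnt)
Step 5: cell (2,1)='.' (+1 fires, +6 burnt)
Step 6: cell (2,1)='.' (+1 fires, +1 burnt)
Step 7: cell (2,1)='.' (+0 fires, +1 burnt)
  fire out at step 7

2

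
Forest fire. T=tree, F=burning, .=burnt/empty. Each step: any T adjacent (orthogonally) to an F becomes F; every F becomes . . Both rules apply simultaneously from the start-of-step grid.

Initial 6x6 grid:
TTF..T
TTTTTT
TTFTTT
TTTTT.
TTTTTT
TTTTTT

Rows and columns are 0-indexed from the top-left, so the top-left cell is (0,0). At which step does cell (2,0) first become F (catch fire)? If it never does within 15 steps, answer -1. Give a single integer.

Step 1: cell (2,0)='T' (+5 fires, +2 burnt)
Step 2: cell (2,0)='F' (+8 fires, +5 burnt)
  -> target ignites at step 2
Step 3: cell (2,0)='.' (+8 fires, +8 burnt)
Step 4: cell (2,0)='.' (+5 fires, +8 burnt)
Step 5: cell (2,0)='.' (+4 fires, +5 burnt)
Step 6: cell (2,0)='.' (+1 fires, +4 burnt)
Step 7: cell (2,0)='.' (+0 fires, +1 burnt)
  fire out at step 7

2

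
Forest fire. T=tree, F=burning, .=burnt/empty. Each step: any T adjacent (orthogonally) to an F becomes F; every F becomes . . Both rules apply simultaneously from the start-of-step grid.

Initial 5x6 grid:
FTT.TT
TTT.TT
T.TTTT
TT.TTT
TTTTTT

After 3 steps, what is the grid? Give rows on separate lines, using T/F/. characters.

Step 1: 2 trees catch fire, 1 burn out
  .FT.TT
  FTT.TT
  T.TTTT
  TT.TTT
  TTTTTT
Step 2: 3 trees catch fire, 2 burn out
  ..F.TT
  .FT.TT
  F.TTTT
  TT.TTT
  TTTTTT
Step 3: 2 trees catch fire, 3 burn out
  ....TT
  ..F.TT
  ..TTTT
  FT.TTT
  TTTTTT

....TT
..F.TT
..TTTT
FT.TTT
TTTTTT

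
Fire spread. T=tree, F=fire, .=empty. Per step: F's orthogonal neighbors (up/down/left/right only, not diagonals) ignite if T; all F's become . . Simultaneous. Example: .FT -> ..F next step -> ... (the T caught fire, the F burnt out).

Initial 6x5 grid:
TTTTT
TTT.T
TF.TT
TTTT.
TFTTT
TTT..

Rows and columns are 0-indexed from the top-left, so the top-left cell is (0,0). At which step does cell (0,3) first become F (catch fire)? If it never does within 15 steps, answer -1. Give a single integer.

Step 1: cell (0,3)='T' (+6 fires, +2 burnt)
Step 2: cell (0,3)='T' (+8 fires, +6 burnt)
Step 3: cell (0,3)='T' (+4 fires, +8 burnt)
Step 4: cell (0,3)='F' (+2 fires, +4 burnt)
  -> target ignites at step 4
Step 5: cell (0,3)='.' (+2 fires, +2 burnt)
Step 6: cell (0,3)='.' (+1 fires, +2 burnt)
Step 7: cell (0,3)='.' (+0 fires, +1 burnt)
  fire out at step 7

4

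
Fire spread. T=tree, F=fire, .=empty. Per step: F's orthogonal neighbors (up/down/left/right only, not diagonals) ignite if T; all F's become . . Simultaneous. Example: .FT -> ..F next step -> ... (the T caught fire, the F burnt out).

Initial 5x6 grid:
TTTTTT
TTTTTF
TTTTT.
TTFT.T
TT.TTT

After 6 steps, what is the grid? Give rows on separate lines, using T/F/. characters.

Step 1: 5 trees catch fire, 2 burn out
  TTTTTF
  TTTTF.
  TTFTT.
  TF.F.T
  TT.TTT
Step 2: 9 trees catch fire, 5 burn out
  TTTTF.
  TTFF..
  TF.FF.
  F....T
  TF.FTT
Step 3: 6 trees catch fire, 9 burn out
  TTFF..
  TF....
  F.....
  .....T
  F...FT
Step 4: 3 trees catch fire, 6 burn out
  TF....
  F.....
  ......
  .....T
  .....F
Step 5: 2 trees catch fire, 3 burn out
  F.....
  ......
  ......
  .....F
  ......
Step 6: 0 trees catch fire, 2 burn out
  ......
  ......
  ......
  ......
  ......

......
......
......
......
......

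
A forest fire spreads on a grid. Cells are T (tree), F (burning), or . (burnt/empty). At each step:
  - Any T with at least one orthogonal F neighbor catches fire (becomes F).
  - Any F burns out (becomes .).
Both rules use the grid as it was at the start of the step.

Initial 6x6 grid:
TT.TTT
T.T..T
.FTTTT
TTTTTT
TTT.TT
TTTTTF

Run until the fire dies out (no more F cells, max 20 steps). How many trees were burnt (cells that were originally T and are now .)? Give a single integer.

Answer: 25

Derivation:
Step 1: +4 fires, +2 burnt (F count now 4)
Step 2: +8 fires, +4 burnt (F count now 8)
Step 3: +8 fires, +8 burnt (F count now 8)
Step 4: +2 fires, +8 burnt (F count now 2)
Step 5: +1 fires, +2 burnt (F count now 1)
Step 6: +1 fires, +1 burnt (F count now 1)
Step 7: +1 fires, +1 burnt (F count now 1)
Step 8: +0 fires, +1 burnt (F count now 0)
Fire out after step 8
Initially T: 28, now '.': 33
Total burnt (originally-T cells now '.'): 25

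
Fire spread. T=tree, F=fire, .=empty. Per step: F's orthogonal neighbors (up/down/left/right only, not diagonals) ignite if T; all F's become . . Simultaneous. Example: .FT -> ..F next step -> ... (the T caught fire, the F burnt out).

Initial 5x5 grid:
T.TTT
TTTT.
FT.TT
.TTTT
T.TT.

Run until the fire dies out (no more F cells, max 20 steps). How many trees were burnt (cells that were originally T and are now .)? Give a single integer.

Answer: 17

Derivation:
Step 1: +2 fires, +1 burnt (F count now 2)
Step 2: +3 fires, +2 burnt (F count now 3)
Step 3: +2 fires, +3 burnt (F count now 2)
Step 4: +4 fires, +2 burnt (F count now 4)
Step 5: +4 fires, +4 burnt (F count now 4)
Step 6: +2 fires, +4 burnt (F count now 2)
Step 7: +0 fires, +2 burnt (F count now 0)
Fire out after step 7
Initially T: 18, now '.': 24
Total burnt (originally-T cells now '.'): 17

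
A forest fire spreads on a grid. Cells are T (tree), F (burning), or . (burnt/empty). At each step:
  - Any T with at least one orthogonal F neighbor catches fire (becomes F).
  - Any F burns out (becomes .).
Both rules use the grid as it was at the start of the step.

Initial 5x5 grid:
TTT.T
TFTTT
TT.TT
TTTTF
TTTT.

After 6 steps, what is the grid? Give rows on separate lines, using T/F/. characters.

Step 1: 6 trees catch fire, 2 burn out
  TFT.T
  F.FTT
  TF.TF
  TTTF.
  TTTT.
Step 2: 9 trees catch fire, 6 burn out
  F.F.T
  ...FF
  F..F.
  TFF..
  TTTF.
Step 3: 4 trees catch fire, 9 burn out
  ....F
  .....
  .....
  F....
  TFF..
Step 4: 1 trees catch fire, 4 burn out
  .....
  .....
  .....
  .....
  F....
Step 5: 0 trees catch fire, 1 burn out
  .....
  .....
  .....
  .....
  .....
Step 6: 0 trees catch fire, 0 burn out
  .....
  .....
  .....
  .....
  .....

.....
.....
.....
.....
.....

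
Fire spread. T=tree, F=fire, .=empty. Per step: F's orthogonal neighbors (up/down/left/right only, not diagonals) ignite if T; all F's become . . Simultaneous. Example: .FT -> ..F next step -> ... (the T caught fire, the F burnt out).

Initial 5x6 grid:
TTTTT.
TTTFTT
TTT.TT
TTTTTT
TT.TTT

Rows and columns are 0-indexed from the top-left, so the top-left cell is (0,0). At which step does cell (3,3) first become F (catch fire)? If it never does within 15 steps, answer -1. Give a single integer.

Step 1: cell (3,3)='T' (+3 fires, +1 burnt)
Step 2: cell (3,3)='T' (+6 fires, +3 burnt)
Step 3: cell (3,3)='T' (+6 fires, +6 burnt)
Step 4: cell (3,3)='F' (+6 fires, +6 burnt)
  -> target ignites at step 4
Step 5: cell (3,3)='.' (+4 fires, +6 burnt)
Step 6: cell (3,3)='.' (+1 fires, +4 burnt)
Step 7: cell (3,3)='.' (+0 fires, +1 burnt)
  fire out at step 7

4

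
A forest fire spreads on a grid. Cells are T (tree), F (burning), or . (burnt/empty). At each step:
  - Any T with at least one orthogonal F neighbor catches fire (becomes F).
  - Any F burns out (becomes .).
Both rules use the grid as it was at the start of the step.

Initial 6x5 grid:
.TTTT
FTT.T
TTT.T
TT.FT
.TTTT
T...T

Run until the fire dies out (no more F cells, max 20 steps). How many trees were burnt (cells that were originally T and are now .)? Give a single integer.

Step 1: +4 fires, +2 burnt (F count now 4)
Step 2: +7 fires, +4 burnt (F count now 7)
Step 3: +6 fires, +7 burnt (F count now 6)
Step 4: +2 fires, +6 burnt (F count now 2)
Step 5: +0 fires, +2 burnt (F count now 0)
Fire out after step 5
Initially T: 20, now '.': 29
Total burnt (originally-T cells now '.'): 19

Answer: 19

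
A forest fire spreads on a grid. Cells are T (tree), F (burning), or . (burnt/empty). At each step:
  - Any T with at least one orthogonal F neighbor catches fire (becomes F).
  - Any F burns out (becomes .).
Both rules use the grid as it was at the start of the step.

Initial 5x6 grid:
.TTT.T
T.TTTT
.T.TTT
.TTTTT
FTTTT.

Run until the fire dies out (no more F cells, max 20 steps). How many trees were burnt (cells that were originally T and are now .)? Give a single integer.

Answer: 21

Derivation:
Step 1: +1 fires, +1 burnt (F count now 1)
Step 2: +2 fires, +1 burnt (F count now 2)
Step 3: +3 fires, +2 burnt (F count now 3)
Step 4: +2 fires, +3 burnt (F count now 2)
Step 5: +2 fires, +2 burnt (F count now 2)
Step 6: +3 fires, +2 burnt (F count now 3)
Step 7: +4 fires, +3 burnt (F count now 4)
Step 8: +2 fires, +4 burnt (F count now 2)
Step 9: +2 fires, +2 burnt (F count now 2)
Step 10: +0 fires, +2 burnt (F count now 0)
Fire out after step 10
Initially T: 22, now '.': 29
Total burnt (originally-T cells now '.'): 21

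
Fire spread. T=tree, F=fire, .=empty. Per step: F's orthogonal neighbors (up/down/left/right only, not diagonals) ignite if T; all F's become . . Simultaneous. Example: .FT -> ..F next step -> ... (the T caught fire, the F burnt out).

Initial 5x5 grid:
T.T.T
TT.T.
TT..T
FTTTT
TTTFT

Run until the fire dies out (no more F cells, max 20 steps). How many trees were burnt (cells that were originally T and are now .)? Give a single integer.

Step 1: +6 fires, +2 burnt (F count now 6)
Step 2: +5 fires, +6 burnt (F count now 5)
Step 3: +3 fires, +5 burnt (F count now 3)
Step 4: +0 fires, +3 burnt (F count now 0)
Fire out after step 4
Initially T: 17, now '.': 22
Total burnt (originally-T cells now '.'): 14

Answer: 14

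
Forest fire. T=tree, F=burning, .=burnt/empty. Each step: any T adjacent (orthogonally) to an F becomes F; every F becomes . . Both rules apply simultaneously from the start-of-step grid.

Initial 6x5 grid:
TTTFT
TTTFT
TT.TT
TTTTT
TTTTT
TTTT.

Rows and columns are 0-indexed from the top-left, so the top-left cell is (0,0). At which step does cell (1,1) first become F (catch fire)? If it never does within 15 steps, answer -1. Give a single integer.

Step 1: cell (1,1)='T' (+5 fires, +2 burnt)
Step 2: cell (1,1)='F' (+4 fires, +5 burnt)
  -> target ignites at step 2
Step 3: cell (1,1)='.' (+6 fires, +4 burnt)
Step 4: cell (1,1)='.' (+5 fires, +6 burnt)
Step 5: cell (1,1)='.' (+3 fires, +5 burnt)
Step 6: cell (1,1)='.' (+2 fires, +3 burnt)
Step 7: cell (1,1)='.' (+1 fires, +2 burnt)
Step 8: cell (1,1)='.' (+0 fires, +1 burnt)
  fire out at step 8

2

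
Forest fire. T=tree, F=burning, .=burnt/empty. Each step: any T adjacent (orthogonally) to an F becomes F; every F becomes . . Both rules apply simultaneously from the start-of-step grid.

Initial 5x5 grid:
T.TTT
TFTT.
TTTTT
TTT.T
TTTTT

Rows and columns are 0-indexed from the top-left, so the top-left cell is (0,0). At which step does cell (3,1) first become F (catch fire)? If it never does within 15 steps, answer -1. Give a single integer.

Step 1: cell (3,1)='T' (+3 fires, +1 burnt)
Step 2: cell (3,1)='F' (+6 fires, +3 burnt)
  -> target ignites at step 2
Step 3: cell (3,1)='.' (+5 fires, +6 burnt)
Step 4: cell (3,1)='.' (+4 fires, +5 burnt)
Step 5: cell (3,1)='.' (+2 fires, +4 burnt)
Step 6: cell (3,1)='.' (+1 fires, +2 burnt)
Step 7: cell (3,1)='.' (+0 fires, +1 burnt)
  fire out at step 7

2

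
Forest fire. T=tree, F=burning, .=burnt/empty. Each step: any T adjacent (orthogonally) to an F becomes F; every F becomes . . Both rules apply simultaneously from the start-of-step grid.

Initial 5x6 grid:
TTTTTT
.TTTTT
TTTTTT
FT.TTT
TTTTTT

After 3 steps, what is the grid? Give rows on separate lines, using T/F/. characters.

Step 1: 3 trees catch fire, 1 burn out
  TTTTTT
  .TTTTT
  FTTTTT
  .F.TTT
  FTTTTT
Step 2: 2 trees catch fire, 3 burn out
  TTTTTT
  .TTTTT
  .FTTTT
  ...TTT
  .FTTTT
Step 3: 3 trees catch fire, 2 burn out
  TTTTTT
  .FTTTT
  ..FTTT
  ...TTT
  ..FTTT

TTTTTT
.FTTTT
..FTTT
...TTT
..FTTT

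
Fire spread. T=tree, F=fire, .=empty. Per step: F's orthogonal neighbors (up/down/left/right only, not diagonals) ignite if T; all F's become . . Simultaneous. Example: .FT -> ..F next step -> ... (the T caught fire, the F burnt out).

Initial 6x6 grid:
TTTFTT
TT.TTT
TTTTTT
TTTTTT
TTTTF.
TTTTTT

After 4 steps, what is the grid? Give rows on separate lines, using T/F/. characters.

Step 1: 6 trees catch fire, 2 burn out
  TTF.FT
  TT.FTT
  TTTTTT
  TTTTFT
  TTTF..
  TTTTFT
Step 2: 10 trees catch fire, 6 burn out
  TF...F
  TT..FT
  TTTFFT
  TTTF.F
  TTF...
  TTTF.F
Step 3: 8 trees catch fire, 10 burn out
  F.....
  TF...F
  TTF..F
  TTF...
  TF....
  TTF...
Step 4: 5 trees catch fire, 8 burn out
  ......
  F.....
  TF....
  TF....
  F.....
  TF....

......
F.....
TF....
TF....
F.....
TF....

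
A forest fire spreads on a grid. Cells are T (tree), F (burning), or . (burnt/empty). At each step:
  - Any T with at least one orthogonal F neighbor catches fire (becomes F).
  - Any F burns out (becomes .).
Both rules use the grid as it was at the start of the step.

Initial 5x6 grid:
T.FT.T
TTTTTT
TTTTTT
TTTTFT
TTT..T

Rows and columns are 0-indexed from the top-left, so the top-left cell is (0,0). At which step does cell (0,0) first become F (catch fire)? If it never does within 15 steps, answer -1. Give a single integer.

Step 1: cell (0,0)='T' (+5 fires, +2 burnt)
Step 2: cell (0,0)='T' (+8 fires, +5 burnt)
Step 3: cell (0,0)='T' (+5 fires, +8 burnt)
Step 4: cell (0,0)='F' (+5 fires, +5 burnt)
  -> target ignites at step 4
Step 5: cell (0,0)='.' (+1 fires, +5 burnt)
Step 6: cell (0,0)='.' (+0 fires, +1 burnt)
  fire out at step 6

4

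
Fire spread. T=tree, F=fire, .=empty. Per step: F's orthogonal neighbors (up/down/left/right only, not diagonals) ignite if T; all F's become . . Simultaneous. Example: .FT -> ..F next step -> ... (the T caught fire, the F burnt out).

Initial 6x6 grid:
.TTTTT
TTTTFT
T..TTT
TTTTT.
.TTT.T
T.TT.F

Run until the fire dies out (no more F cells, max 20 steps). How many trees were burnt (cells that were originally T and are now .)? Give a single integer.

Step 1: +5 fires, +2 burnt (F count now 5)
Step 2: +6 fires, +5 burnt (F count now 6)
Step 3: +3 fires, +6 burnt (F count now 3)
Step 4: +4 fires, +3 burnt (F count now 4)
Step 5: +4 fires, +4 burnt (F count now 4)
Step 6: +3 fires, +4 burnt (F count now 3)
Step 7: +0 fires, +3 burnt (F count now 0)
Fire out after step 7
Initially T: 26, now '.': 35
Total burnt (originally-T cells now '.'): 25

Answer: 25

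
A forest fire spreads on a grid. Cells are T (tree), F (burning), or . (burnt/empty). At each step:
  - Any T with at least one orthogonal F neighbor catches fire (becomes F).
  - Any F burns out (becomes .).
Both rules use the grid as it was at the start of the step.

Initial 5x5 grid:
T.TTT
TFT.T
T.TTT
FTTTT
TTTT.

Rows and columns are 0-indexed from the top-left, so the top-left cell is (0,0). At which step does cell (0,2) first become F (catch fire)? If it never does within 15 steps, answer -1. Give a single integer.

Step 1: cell (0,2)='T' (+5 fires, +2 burnt)
Step 2: cell (0,2)='F' (+5 fires, +5 burnt)
  -> target ignites at step 2
Step 3: cell (0,2)='.' (+4 fires, +5 burnt)
Step 4: cell (0,2)='.' (+4 fires, +4 burnt)
Step 5: cell (0,2)='.' (+1 fires, +4 burnt)
Step 6: cell (0,2)='.' (+0 fires, +1 burnt)
  fire out at step 6

2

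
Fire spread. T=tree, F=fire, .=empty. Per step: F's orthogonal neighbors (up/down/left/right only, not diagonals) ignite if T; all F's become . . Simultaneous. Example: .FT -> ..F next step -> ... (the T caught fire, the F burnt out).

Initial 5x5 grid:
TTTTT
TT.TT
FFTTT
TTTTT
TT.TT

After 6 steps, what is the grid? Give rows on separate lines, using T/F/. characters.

Step 1: 5 trees catch fire, 2 burn out
  TTTTT
  FF.TT
  ..FTT
  FFTTT
  TT.TT
Step 2: 6 trees catch fire, 5 burn out
  FFTTT
  ...TT
  ...FT
  ..FTT
  FF.TT
Step 3: 4 trees catch fire, 6 burn out
  ..FTT
  ...FT
  ....F
  ...FT
  ...TT
Step 4: 4 trees catch fire, 4 burn out
  ...FT
  ....F
  .....
  ....F
  ...FT
Step 5: 2 trees catch fire, 4 burn out
  ....F
  .....
  .....
  .....
  ....F
Step 6: 0 trees catch fire, 2 burn out
  .....
  .....
  .....
  .....
  .....

.....
.....
.....
.....
.....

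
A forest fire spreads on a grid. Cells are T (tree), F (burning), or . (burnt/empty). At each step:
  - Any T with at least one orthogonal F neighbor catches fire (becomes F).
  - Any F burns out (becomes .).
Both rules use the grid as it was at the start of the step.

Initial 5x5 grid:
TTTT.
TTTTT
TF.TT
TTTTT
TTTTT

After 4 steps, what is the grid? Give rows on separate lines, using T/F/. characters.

Step 1: 3 trees catch fire, 1 burn out
  TTTT.
  TFTTT
  F..TT
  TFTTT
  TTTTT
Step 2: 6 trees catch fire, 3 burn out
  TFTT.
  F.FTT
  ...TT
  F.FTT
  TFTTT
Step 3: 6 trees catch fire, 6 burn out
  F.FT.
  ...FT
  ...TT
  ...FT
  F.FTT
Step 4: 5 trees catch fire, 6 burn out
  ...F.
  ....F
  ...FT
  ....F
  ...FT

...F.
....F
...FT
....F
...FT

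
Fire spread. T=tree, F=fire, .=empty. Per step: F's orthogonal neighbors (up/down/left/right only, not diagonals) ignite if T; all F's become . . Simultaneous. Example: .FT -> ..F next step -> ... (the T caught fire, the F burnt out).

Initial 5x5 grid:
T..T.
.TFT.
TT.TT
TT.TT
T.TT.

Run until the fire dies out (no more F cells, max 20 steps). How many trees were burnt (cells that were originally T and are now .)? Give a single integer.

Answer: 14

Derivation:
Step 1: +2 fires, +1 burnt (F count now 2)
Step 2: +3 fires, +2 burnt (F count now 3)
Step 3: +4 fires, +3 burnt (F count now 4)
Step 4: +3 fires, +4 burnt (F count now 3)
Step 5: +2 fires, +3 burnt (F count now 2)
Step 6: +0 fires, +2 burnt (F count now 0)
Fire out after step 6
Initially T: 15, now '.': 24
Total burnt (originally-T cells now '.'): 14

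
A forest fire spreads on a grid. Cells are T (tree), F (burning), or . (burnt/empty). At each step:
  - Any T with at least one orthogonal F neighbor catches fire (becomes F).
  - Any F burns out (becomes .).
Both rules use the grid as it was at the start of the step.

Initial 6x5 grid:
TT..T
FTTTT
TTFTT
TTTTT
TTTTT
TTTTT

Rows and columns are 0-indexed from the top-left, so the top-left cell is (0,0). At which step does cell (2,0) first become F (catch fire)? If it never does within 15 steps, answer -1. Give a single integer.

Step 1: cell (2,0)='F' (+7 fires, +2 burnt)
  -> target ignites at step 1
Step 2: cell (2,0)='.' (+7 fires, +7 burnt)
Step 3: cell (2,0)='.' (+6 fires, +7 burnt)
Step 4: cell (2,0)='.' (+5 fires, +6 burnt)
Step 5: cell (2,0)='.' (+1 fires, +5 burnt)
Step 6: cell (2,0)='.' (+0 fires, +1 burnt)
  fire out at step 6

1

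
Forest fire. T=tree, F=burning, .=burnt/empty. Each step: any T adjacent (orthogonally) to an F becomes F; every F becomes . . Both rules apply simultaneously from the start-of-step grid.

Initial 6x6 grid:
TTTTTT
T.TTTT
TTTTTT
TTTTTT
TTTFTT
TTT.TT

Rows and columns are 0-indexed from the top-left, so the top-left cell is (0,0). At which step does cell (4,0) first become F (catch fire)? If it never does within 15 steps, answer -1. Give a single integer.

Step 1: cell (4,0)='T' (+3 fires, +1 burnt)
Step 2: cell (4,0)='T' (+7 fires, +3 burnt)
Step 3: cell (4,0)='F' (+8 fires, +7 burnt)
  -> target ignites at step 3
Step 4: cell (4,0)='.' (+7 fires, +8 burnt)
Step 5: cell (4,0)='.' (+4 fires, +7 burnt)
Step 6: cell (4,0)='.' (+3 fires, +4 burnt)
Step 7: cell (4,0)='.' (+1 fires, +3 burnt)
Step 8: cell (4,0)='.' (+0 fires, +1 burnt)
  fire out at step 8

3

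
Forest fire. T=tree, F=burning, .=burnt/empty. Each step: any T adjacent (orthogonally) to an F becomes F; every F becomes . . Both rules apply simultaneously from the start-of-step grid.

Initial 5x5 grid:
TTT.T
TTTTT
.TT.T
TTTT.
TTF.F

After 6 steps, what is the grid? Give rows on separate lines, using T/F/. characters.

Step 1: 2 trees catch fire, 2 burn out
  TTT.T
  TTTTT
  .TT.T
  TTFT.
  TF...
Step 2: 4 trees catch fire, 2 burn out
  TTT.T
  TTTTT
  .TF.T
  TF.F.
  F....
Step 3: 3 trees catch fire, 4 burn out
  TTT.T
  TTFTT
  .F..T
  F....
  .....
Step 4: 3 trees catch fire, 3 burn out
  TTF.T
  TF.FT
  ....T
  .....
  .....
Step 5: 3 trees catch fire, 3 burn out
  TF..T
  F...F
  ....T
  .....
  .....
Step 6: 3 trees catch fire, 3 burn out
  F...F
  .....
  ....F
  .....
  .....

F...F
.....
....F
.....
.....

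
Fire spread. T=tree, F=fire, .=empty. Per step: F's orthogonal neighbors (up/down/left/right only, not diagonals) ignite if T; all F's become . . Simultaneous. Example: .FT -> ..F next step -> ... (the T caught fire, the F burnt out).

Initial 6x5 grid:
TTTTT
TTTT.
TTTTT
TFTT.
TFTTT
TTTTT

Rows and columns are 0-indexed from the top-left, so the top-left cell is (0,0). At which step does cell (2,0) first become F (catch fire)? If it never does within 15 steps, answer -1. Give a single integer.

Step 1: cell (2,0)='T' (+6 fires, +2 burnt)
Step 2: cell (2,0)='F' (+7 fires, +6 burnt)
  -> target ignites at step 2
Step 3: cell (2,0)='.' (+6 fires, +7 burnt)
Step 4: cell (2,0)='.' (+5 fires, +6 burnt)
Step 5: cell (2,0)='.' (+1 fires, +5 burnt)
Step 6: cell (2,0)='.' (+1 fires, +1 burnt)
Step 7: cell (2,0)='.' (+0 fires, +1 burnt)
  fire out at step 7

2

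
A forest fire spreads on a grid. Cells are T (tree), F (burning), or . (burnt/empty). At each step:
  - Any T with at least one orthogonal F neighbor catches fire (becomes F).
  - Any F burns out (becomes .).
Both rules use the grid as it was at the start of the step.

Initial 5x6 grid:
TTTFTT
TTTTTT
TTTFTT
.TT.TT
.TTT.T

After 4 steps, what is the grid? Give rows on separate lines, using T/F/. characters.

Step 1: 5 trees catch fire, 2 burn out
  TTF.FT
  TTTFTT
  TTF.FT
  .TT.TT
  .TTT.T
Step 2: 8 trees catch fire, 5 burn out
  TF...F
  TTF.FT
  TF...F
  .TF.FT
  .TTT.T
Step 3: 7 trees catch fire, 8 burn out
  F.....
  TF...F
  F.....
  .F...F
  .TFT.T
Step 4: 4 trees catch fire, 7 burn out
  ......
  F.....
  ......
  ......
  .F.F.F

......
F.....
......
......
.F.F.F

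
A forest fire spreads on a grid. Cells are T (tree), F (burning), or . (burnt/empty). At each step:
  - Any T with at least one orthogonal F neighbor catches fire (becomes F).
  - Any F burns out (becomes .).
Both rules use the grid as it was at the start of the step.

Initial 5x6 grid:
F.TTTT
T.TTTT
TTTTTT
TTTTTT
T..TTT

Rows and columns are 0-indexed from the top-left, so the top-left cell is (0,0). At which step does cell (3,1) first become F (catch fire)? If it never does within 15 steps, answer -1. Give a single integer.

Step 1: cell (3,1)='T' (+1 fires, +1 burnt)
Step 2: cell (3,1)='T' (+1 fires, +1 burnt)
Step 3: cell (3,1)='T' (+2 fires, +1 burnt)
Step 4: cell (3,1)='F' (+3 fires, +2 burnt)
  -> target ignites at step 4
Step 5: cell (3,1)='.' (+3 fires, +3 burnt)
Step 6: cell (3,1)='.' (+4 fires, +3 burnt)
Step 7: cell (3,1)='.' (+5 fires, +4 burnt)
Step 8: cell (3,1)='.' (+4 fires, +5 burnt)
Step 9: cell (3,1)='.' (+2 fires, +4 burnt)
Step 10: cell (3,1)='.' (+0 fires, +2 burnt)
  fire out at step 10

4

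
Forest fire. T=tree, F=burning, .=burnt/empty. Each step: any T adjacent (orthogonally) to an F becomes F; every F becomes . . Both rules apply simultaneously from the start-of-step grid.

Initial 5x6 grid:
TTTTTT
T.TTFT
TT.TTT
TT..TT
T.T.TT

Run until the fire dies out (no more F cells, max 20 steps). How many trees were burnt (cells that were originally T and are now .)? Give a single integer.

Answer: 22

Derivation:
Step 1: +4 fires, +1 burnt (F count now 4)
Step 2: +6 fires, +4 burnt (F count now 6)
Step 3: +3 fires, +6 burnt (F count now 3)
Step 4: +2 fires, +3 burnt (F count now 2)
Step 5: +1 fires, +2 burnt (F count now 1)
Step 6: +1 fires, +1 burnt (F count now 1)
Step 7: +1 fires, +1 burnt (F count now 1)
Step 8: +2 fires, +1 burnt (F count now 2)
Step 9: +2 fires, +2 burnt (F count now 2)
Step 10: +0 fires, +2 burnt (F count now 0)
Fire out after step 10
Initially T: 23, now '.': 29
Total burnt (originally-T cells now '.'): 22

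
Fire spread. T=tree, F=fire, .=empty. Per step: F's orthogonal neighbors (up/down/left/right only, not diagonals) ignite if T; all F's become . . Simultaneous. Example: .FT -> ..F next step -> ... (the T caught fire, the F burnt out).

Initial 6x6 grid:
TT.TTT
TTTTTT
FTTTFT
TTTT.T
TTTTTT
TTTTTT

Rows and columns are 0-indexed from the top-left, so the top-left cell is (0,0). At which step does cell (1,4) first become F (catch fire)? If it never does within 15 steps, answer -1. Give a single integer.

Step 1: cell (1,4)='F' (+6 fires, +2 burnt)
  -> target ignites at step 1
Step 2: cell (1,4)='.' (+10 fires, +6 burnt)
Step 3: cell (1,4)='.' (+9 fires, +10 burnt)
Step 4: cell (1,4)='.' (+5 fires, +9 burnt)
Step 5: cell (1,4)='.' (+2 fires, +5 burnt)
Step 6: cell (1,4)='.' (+0 fires, +2 burnt)
  fire out at step 6

1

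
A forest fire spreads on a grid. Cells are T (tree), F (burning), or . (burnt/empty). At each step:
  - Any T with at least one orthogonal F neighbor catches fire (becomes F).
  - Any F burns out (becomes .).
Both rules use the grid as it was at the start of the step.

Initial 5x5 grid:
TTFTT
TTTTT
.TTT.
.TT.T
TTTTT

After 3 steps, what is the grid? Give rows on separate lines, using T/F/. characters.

Step 1: 3 trees catch fire, 1 burn out
  TF.FT
  TTFTT
  .TTT.
  .TT.T
  TTTTT
Step 2: 5 trees catch fire, 3 burn out
  F...F
  TF.FT
  .TFT.
  .TT.T
  TTTTT
Step 3: 5 trees catch fire, 5 burn out
  .....
  F...F
  .F.F.
  .TF.T
  TTTTT

.....
F...F
.F.F.
.TF.T
TTTTT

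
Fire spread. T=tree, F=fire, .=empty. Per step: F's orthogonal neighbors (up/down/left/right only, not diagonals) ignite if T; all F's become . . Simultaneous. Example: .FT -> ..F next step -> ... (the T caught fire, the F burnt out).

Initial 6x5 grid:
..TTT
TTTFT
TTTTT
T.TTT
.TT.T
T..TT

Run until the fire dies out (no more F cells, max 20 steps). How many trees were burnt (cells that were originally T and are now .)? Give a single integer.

Answer: 21

Derivation:
Step 1: +4 fires, +1 burnt (F count now 4)
Step 2: +6 fires, +4 burnt (F count now 6)
Step 3: +4 fires, +6 burnt (F count now 4)
Step 4: +3 fires, +4 burnt (F count now 3)
Step 5: +3 fires, +3 burnt (F count now 3)
Step 6: +1 fires, +3 burnt (F count now 1)
Step 7: +0 fires, +1 burnt (F count now 0)
Fire out after step 7
Initially T: 22, now '.': 29
Total burnt (originally-T cells now '.'): 21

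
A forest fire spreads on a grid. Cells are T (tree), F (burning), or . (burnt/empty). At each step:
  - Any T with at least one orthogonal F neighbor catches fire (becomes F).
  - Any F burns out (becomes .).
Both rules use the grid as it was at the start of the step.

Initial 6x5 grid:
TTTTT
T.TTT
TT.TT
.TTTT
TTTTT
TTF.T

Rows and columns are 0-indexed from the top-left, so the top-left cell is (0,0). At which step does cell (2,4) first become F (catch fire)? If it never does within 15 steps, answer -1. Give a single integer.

Step 1: cell (2,4)='T' (+2 fires, +1 burnt)
Step 2: cell (2,4)='T' (+4 fires, +2 burnt)
Step 3: cell (2,4)='T' (+4 fires, +4 burnt)
Step 4: cell (2,4)='T' (+4 fires, +4 burnt)
Step 5: cell (2,4)='F' (+3 fires, +4 burnt)
  -> target ignites at step 5
Step 6: cell (2,4)='.' (+4 fires, +3 burnt)
Step 7: cell (2,4)='.' (+3 fires, +4 burnt)
Step 8: cell (2,4)='.' (+1 fires, +3 burnt)
Step 9: cell (2,4)='.' (+0 fires, +1 burnt)
  fire out at step 9

5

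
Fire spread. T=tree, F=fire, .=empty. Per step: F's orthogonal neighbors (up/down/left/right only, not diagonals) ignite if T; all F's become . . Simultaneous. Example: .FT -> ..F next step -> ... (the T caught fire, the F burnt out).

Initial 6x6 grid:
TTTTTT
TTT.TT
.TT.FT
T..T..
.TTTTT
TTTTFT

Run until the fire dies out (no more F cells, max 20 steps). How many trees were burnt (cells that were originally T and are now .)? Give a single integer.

Answer: 25

Derivation:
Step 1: +5 fires, +2 burnt (F count now 5)
Step 2: +5 fires, +5 burnt (F count now 5)
Step 3: +5 fires, +5 burnt (F count now 5)
Step 4: +3 fires, +5 burnt (F count now 3)
Step 5: +2 fires, +3 burnt (F count now 2)
Step 6: +3 fires, +2 burnt (F count now 3)
Step 7: +2 fires, +3 burnt (F count now 2)
Step 8: +0 fires, +2 burnt (F count now 0)
Fire out after step 8
Initially T: 26, now '.': 35
Total burnt (originally-T cells now '.'): 25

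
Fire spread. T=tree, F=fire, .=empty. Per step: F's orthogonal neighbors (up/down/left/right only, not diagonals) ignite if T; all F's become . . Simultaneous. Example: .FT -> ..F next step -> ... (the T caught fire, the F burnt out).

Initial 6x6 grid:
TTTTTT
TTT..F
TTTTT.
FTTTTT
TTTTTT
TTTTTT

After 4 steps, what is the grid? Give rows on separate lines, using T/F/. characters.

Step 1: 4 trees catch fire, 2 burn out
  TTTTTF
  TTT...
  FTTTT.
  .FTTTT
  FTTTTT
  TTTTTT
Step 2: 6 trees catch fire, 4 burn out
  TTTTF.
  FTT...
  .FTTT.
  ..FTTT
  .FTTTT
  FTTTTT
Step 3: 7 trees catch fire, 6 burn out
  FTTF..
  .FT...
  ..FTT.
  ...FTT
  ..FTTT
  .FTTTT
Step 4: 7 trees catch fire, 7 burn out
  .FF...
  ..F...
  ...FT.
  ....FT
  ...FTT
  ..FTTT

.FF...
..F...
...FT.
....FT
...FTT
..FTTT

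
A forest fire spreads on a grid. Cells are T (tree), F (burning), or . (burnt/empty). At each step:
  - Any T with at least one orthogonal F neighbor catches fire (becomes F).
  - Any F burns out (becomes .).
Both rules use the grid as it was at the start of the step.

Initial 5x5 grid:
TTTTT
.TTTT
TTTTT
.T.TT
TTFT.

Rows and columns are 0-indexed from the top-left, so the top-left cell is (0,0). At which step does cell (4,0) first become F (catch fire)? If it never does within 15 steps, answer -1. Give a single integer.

Step 1: cell (4,0)='T' (+2 fires, +1 burnt)
Step 2: cell (4,0)='F' (+3 fires, +2 burnt)
  -> target ignites at step 2
Step 3: cell (4,0)='.' (+3 fires, +3 burnt)
Step 4: cell (4,0)='.' (+5 fires, +3 burnt)
Step 5: cell (4,0)='.' (+4 fires, +5 burnt)
Step 6: cell (4,0)='.' (+3 fires, +4 burnt)
Step 7: cell (4,0)='.' (+0 fires, +3 burnt)
  fire out at step 7

2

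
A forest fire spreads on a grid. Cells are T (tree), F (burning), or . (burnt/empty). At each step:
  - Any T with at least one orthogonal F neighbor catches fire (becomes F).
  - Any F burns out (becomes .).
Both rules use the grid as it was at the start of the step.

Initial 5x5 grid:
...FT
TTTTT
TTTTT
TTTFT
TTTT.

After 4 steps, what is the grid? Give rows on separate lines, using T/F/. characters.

Step 1: 6 trees catch fire, 2 burn out
  ....F
  TTTFT
  TTTFT
  TTF.F
  TTTF.
Step 2: 6 trees catch fire, 6 burn out
  .....
  TTF.F
  TTF.F
  TF...
  TTF..
Step 3: 4 trees catch fire, 6 burn out
  .....
  TF...
  TF...
  F....
  TF...
Step 4: 3 trees catch fire, 4 burn out
  .....
  F....
  F....
  .....
  F....

.....
F....
F....
.....
F....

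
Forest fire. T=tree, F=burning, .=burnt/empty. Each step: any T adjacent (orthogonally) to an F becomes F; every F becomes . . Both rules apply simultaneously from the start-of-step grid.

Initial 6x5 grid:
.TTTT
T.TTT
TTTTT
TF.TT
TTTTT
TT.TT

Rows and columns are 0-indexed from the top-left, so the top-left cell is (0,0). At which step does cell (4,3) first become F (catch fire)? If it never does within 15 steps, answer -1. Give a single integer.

Step 1: cell (4,3)='T' (+3 fires, +1 burnt)
Step 2: cell (4,3)='T' (+5 fires, +3 burnt)
Step 3: cell (4,3)='F' (+5 fires, +5 burnt)
  -> target ignites at step 3
Step 4: cell (4,3)='.' (+6 fires, +5 burnt)
Step 5: cell (4,3)='.' (+5 fires, +6 burnt)
Step 6: cell (4,3)='.' (+1 fires, +5 burnt)
Step 7: cell (4,3)='.' (+0 fires, +1 burnt)
  fire out at step 7

3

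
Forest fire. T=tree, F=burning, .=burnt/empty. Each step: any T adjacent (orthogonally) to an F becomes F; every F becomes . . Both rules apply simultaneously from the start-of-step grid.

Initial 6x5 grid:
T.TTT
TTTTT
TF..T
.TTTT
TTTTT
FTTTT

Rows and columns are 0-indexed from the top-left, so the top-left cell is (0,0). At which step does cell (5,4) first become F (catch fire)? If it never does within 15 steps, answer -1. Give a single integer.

Step 1: cell (5,4)='T' (+5 fires, +2 burnt)
Step 2: cell (5,4)='T' (+5 fires, +5 burnt)
Step 3: cell (5,4)='T' (+6 fires, +5 burnt)
Step 4: cell (5,4)='F' (+5 fires, +6 burnt)
  -> target ignites at step 4
Step 5: cell (5,4)='.' (+3 fires, +5 burnt)
Step 6: cell (5,4)='.' (+0 fires, +3 burnt)
  fire out at step 6

4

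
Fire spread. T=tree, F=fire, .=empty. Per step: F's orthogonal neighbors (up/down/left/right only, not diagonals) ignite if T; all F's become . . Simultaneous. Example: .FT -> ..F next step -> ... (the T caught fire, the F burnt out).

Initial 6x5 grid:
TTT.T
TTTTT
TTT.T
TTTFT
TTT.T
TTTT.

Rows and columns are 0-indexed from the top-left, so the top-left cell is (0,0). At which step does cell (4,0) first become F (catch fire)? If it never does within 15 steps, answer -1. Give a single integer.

Step 1: cell (4,0)='T' (+2 fires, +1 burnt)
Step 2: cell (4,0)='T' (+5 fires, +2 burnt)
Step 3: cell (4,0)='T' (+6 fires, +5 burnt)
Step 4: cell (4,0)='F' (+8 fires, +6 burnt)
  -> target ignites at step 4
Step 5: cell (4,0)='.' (+3 fires, +8 burnt)
Step 6: cell (4,0)='.' (+1 fires, +3 burnt)
Step 7: cell (4,0)='.' (+0 fires, +1 burnt)
  fire out at step 7

4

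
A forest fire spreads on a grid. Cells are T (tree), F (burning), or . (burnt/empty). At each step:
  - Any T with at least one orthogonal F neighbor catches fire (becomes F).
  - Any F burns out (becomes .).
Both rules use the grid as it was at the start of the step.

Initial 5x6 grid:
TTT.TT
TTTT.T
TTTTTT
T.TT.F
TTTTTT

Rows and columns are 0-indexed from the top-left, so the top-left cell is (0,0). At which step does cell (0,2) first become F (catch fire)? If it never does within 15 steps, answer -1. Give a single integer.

Step 1: cell (0,2)='T' (+2 fires, +1 burnt)
Step 2: cell (0,2)='T' (+3 fires, +2 burnt)
Step 3: cell (0,2)='T' (+3 fires, +3 burnt)
Step 4: cell (0,2)='T' (+5 fires, +3 burnt)
Step 5: cell (0,2)='T' (+4 fires, +5 burnt)
Step 6: cell (0,2)='F' (+4 fires, +4 burnt)
  -> target ignites at step 6
Step 7: cell (0,2)='.' (+3 fires, +4 burnt)
Step 8: cell (0,2)='.' (+1 fires, +3 burnt)
Step 9: cell (0,2)='.' (+0 fires, +1 burnt)
  fire out at step 9

6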